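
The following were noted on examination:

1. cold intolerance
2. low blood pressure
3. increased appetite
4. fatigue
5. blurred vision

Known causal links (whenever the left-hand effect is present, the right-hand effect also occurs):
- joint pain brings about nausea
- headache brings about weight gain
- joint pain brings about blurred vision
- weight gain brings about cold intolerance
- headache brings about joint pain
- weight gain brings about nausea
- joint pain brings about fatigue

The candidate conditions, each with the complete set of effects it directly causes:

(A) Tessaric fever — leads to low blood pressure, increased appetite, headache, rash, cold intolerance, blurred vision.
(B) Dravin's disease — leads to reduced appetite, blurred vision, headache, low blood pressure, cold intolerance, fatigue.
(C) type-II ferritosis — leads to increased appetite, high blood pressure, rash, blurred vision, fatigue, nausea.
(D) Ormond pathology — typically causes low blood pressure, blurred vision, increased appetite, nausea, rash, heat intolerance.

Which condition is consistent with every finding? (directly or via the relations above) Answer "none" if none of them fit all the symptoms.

A

For each candidate, compare predicted effects to what was observed:
(A) Tessaric fever — accounts for every observation (fatigue by headache → joint pain → fatigue)
(B) Dravin's disease — cold intolerance ✓; low blood pressure ✓; increased appetite ✗; fatigue ✓; blurred vision ✓
(C) type-II ferritosis — fails on cold intolerance, low blood pressure (predicts high blood pressure, not low blood pressure)
(D) Ormond pathology — cold intolerance ✗; low blood pressure ✓; increased appetite ✓; fatigue ✗; blurred vision ✓
Only (A) is consistent with every observation.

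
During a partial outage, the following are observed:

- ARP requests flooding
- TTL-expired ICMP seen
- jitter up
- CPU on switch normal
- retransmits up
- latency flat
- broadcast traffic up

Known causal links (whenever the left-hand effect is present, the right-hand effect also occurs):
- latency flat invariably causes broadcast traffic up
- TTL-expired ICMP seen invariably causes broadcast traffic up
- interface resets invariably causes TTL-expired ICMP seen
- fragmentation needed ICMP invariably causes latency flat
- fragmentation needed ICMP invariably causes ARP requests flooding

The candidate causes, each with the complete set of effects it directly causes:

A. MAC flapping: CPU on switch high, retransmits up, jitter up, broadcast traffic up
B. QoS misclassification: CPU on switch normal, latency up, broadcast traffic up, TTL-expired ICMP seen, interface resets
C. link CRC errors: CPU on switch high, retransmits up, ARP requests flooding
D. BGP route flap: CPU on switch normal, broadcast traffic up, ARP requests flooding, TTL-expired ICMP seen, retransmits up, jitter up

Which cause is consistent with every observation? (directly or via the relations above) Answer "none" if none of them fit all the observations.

none

Per-candidate check:
(A) MAC flapping — ARP requests flooding -; TTL-expired ICMP seen -; jitter up +; CPU on switch normal -; retransmits up +; latency flat -; broadcast traffic up +
(B) QoS misclassification — fails on ARP requests flooding, jitter up, retransmits up, latency flat (predicts latency up, not latency flat)
(C) link CRC errors — ARP requests flooding +; TTL-expired ICMP seen -; jitter up -; CPU on switch normal -; retransmits up +; latency flat -; broadcast traffic up -
(D) BGP route flap — does not account for latency flat
No candidate is consistent with all observations.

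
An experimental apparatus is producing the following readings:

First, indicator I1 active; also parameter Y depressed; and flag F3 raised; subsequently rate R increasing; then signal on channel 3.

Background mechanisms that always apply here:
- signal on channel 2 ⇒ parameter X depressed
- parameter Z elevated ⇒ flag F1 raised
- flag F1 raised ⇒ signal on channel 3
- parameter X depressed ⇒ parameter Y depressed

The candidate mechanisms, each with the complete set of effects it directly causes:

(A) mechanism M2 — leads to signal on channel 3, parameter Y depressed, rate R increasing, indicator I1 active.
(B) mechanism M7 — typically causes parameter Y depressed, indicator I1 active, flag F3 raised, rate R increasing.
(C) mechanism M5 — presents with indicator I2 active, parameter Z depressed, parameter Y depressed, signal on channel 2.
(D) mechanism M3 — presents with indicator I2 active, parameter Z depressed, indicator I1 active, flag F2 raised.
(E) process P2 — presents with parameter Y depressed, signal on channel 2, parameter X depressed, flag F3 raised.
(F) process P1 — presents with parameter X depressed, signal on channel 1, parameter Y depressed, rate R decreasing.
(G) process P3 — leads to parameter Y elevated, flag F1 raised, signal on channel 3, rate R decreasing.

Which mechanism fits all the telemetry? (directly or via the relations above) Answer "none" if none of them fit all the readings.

none

Testing each hypothesis:
(A) mechanism M2 — does not account for flag F3 raised
(B) mechanism M7 — does not account for signal on channel 3
(C) mechanism M5 — indicator I1 active ✗; parameter Y depressed ✓; flag F3 raised ✗; rate R increasing ✗; signal on channel 3 ✗
(D) mechanism M3 — indicator I1 active ✓; parameter Y depressed ✗; flag F3 raised ✗; rate R increasing ✗; signal on channel 3 ✗
(E) process P2 — indicator I1 active ✗; parameter Y depressed ✓; flag F3 raised ✓; rate R increasing ✗; signal on channel 3 ✗
(F) process P1 — fails on indicator I1 active, flag F3 raised, rate R increasing, signal on channel 3 (predicts rate R decreasing, not rate R increasing)
(G) process P3 — fails on indicator I1 active, parameter Y depressed, flag F3 raised, rate R increasing (predicts parameter Y elevated, not parameter Y depressed; predicts rate R decreasing, not rate R increasing)
No candidate is consistent with all observations.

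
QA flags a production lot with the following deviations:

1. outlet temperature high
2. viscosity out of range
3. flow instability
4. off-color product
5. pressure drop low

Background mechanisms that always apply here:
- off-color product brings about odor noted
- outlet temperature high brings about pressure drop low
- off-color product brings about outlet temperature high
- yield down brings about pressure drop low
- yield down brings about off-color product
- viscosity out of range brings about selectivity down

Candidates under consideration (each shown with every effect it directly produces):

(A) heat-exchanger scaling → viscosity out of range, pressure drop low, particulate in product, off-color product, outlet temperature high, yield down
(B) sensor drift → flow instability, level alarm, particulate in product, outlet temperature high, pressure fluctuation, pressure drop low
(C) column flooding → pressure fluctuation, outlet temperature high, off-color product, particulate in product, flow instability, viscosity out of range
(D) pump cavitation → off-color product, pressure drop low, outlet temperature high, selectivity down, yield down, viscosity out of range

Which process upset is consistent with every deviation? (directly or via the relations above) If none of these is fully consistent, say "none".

C

Checking each candidate against the observations:
(A) heat-exchanger scaling — outlet temperature high yes; viscosity out of range yes; flow instability NO; off-color product yes; pressure drop low yes
(B) sensor drift — outlet temperature high yes; viscosity out of range NO; flow instability yes; off-color product NO; pressure drop low yes
(C) column flooding — outlet temperature high yes; viscosity out of range yes; flow instability yes; off-color product yes; pressure drop low yes (by outlet temperature high → pressure drop low)
(D) pump cavitation — outlet temperature high yes; viscosity out of range yes; flow instability NO; off-color product yes; pressure drop low yes
(C) alone accounts for all the evidence.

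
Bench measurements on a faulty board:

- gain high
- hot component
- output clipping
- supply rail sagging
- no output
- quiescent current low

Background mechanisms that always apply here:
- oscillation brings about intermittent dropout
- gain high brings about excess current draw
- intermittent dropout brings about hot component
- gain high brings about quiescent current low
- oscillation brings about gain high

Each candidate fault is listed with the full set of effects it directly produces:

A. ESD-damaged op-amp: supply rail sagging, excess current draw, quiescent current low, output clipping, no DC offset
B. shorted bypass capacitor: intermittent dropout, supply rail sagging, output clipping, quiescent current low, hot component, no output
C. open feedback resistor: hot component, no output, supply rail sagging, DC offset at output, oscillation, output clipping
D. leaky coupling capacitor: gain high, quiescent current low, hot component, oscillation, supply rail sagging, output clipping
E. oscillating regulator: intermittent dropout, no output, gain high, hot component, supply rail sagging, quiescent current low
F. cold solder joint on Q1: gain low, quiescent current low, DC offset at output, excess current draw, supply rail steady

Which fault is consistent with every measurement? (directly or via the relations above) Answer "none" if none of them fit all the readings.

Testing each hypothesis:
(A) ESD-damaged op-amp — gain high ✗; hot component ✗; output clipping ✓; supply rail sagging ✓; no output ✗; quiescent current low ✓
(B) shorted bypass capacitor — gain high ✗; hot component ✓; output clipping ✓; supply rail sagging ✓; no output ✓; quiescent current low ✓
(C) open feedback resistor — accounts for every observation (gain high by oscillation → gain high)
(D) leaky coupling capacitor — does not account for no output
(E) oscillating regulator — gain high ✓; hot component ✓; output clipping ✗; supply rail sagging ✓; no output ✓; quiescent current low ✓
(F) cold solder joint on Q1 — gain high ✗; hot component ✗; output clipping ✗; supply rail sagging ✗; no output ✗; quiescent current low ✓
Only (C) is consistent with every observation.

C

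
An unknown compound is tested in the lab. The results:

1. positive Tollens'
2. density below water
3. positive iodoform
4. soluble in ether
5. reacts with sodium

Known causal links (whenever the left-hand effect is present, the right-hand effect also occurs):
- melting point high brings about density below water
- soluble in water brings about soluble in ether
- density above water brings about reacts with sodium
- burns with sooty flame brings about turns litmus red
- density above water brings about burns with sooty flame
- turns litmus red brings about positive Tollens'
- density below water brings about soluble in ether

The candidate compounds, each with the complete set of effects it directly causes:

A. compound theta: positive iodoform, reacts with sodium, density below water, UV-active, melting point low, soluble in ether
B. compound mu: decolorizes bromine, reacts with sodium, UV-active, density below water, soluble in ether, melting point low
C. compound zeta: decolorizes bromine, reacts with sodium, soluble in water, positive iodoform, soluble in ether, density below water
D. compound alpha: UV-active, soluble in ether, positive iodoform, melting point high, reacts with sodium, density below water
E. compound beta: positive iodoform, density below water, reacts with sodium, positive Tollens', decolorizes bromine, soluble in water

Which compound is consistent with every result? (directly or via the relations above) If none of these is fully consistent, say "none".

For each candidate, compare predicted effects to what was observed:
(A) compound theta — does not account for positive Tollens'
(B) compound mu — does not account for positive Tollens', positive iodoform
(C) compound zeta — does not account for positive Tollens'
(D) compound alpha — positive Tollens' ✗; density below water ✓; positive iodoform ✓; soluble in ether ✓; reacts with sodium ✓
(E) compound beta — positive Tollens' ✓; density below water ✓; positive iodoform ✓; soluble in ether ✓ (by soluble in water → soluble in ether); reacts with sodium ✓
Only (E) is consistent with every observation.

E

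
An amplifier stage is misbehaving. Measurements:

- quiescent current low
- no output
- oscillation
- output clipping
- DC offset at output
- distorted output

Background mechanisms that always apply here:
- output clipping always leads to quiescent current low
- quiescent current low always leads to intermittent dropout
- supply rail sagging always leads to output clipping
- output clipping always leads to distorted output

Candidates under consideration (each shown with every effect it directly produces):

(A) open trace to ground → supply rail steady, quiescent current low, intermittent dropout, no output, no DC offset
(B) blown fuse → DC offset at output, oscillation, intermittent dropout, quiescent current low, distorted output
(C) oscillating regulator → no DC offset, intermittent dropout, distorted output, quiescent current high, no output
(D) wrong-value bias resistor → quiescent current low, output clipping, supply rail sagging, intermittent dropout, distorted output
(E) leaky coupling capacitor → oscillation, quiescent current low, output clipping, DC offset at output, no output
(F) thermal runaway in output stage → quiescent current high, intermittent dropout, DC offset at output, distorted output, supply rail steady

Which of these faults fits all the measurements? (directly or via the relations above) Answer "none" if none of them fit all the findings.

E

Testing each hypothesis:
(A) open trace to ground — quiescent current low +; no output +; oscillation -; output clipping -; DC offset at output -; distorted output -
(B) blown fuse — does not account for no output, output clipping
(C) oscillating regulator — fails on quiescent current low, oscillation, output clipping, DC offset at output (predicts quiescent current high, not quiescent current low; predicts no DC offset, not DC offset at output)
(D) wrong-value bias resistor — quiescent current low +; no output -; oscillation -; output clipping +; DC offset at output -; distorted output +
(E) leaky coupling capacitor — quiescent current low +; no output +; oscillation +; output clipping +; DC offset at output +; distorted output + (by output clipping → distorted output)
(F) thermal runaway in output stage — quiescent current low -; no output -; oscillation -; output clipping -; DC offset at output +; distorted output +
(E) alone accounts for all the evidence.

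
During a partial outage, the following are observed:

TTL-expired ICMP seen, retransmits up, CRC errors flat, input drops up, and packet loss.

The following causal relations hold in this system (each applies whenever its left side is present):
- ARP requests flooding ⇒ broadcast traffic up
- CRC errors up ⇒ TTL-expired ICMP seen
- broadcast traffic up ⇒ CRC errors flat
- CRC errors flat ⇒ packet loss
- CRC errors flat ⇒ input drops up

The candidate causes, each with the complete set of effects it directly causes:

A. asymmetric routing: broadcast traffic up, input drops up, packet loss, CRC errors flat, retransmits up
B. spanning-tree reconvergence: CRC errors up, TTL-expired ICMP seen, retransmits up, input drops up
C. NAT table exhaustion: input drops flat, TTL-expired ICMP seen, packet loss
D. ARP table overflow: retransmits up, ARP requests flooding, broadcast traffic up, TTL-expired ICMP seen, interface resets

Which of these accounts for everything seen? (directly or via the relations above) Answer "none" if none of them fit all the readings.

D

Per-candidate check:
(A) asymmetric routing — TTL-expired ICMP seen -; retransmits up +; CRC errors flat +; input drops up +; packet loss +
(B) spanning-tree reconvergence — fails on CRC errors flat, packet loss (predicts CRC errors up, not CRC errors flat)
(C) NAT table exhaustion — TTL-expired ICMP seen +; retransmits up -; CRC errors flat -; input drops up -; packet loss +
(D) ARP table overflow — TTL-expired ICMP seen +; retransmits up +; CRC errors flat + (via broadcast traffic up → CRC errors flat); input drops up + (via broadcast traffic up → CRC errors flat → input drops up); packet loss + (via broadcast traffic up → CRC errors flat → packet loss)
(D) alone accounts for all the evidence.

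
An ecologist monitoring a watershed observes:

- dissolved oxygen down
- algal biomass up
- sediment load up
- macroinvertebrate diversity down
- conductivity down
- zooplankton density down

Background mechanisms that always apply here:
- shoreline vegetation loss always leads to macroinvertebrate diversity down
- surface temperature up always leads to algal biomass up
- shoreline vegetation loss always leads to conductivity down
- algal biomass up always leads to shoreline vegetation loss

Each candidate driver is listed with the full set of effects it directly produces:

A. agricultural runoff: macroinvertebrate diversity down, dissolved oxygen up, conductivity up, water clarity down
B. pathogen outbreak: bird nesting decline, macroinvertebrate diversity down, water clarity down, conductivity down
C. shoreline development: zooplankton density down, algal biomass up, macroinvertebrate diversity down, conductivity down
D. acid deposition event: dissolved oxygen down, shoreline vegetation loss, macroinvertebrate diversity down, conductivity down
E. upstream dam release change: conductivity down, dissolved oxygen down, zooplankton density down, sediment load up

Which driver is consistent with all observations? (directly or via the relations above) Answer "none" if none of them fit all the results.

Testing each hypothesis:
(A) agricultural runoff — dissolved oxygen down ✗; algal biomass up ✗; sediment load up ✗; macroinvertebrate diversity down ✓; conductivity down ✗; zooplankton density down ✗
(B) pathogen outbreak — does not account for dissolved oxygen down, algal biomass up, sediment load up, zooplankton density down
(C) shoreline development — does not account for dissolved oxygen down, sediment load up
(D) acid deposition event — does not account for algal biomass up, sediment load up, zooplankton density down
(E) upstream dam release change — does not account for algal biomass up, macroinvertebrate diversity down
No candidate is consistent with all observations.

none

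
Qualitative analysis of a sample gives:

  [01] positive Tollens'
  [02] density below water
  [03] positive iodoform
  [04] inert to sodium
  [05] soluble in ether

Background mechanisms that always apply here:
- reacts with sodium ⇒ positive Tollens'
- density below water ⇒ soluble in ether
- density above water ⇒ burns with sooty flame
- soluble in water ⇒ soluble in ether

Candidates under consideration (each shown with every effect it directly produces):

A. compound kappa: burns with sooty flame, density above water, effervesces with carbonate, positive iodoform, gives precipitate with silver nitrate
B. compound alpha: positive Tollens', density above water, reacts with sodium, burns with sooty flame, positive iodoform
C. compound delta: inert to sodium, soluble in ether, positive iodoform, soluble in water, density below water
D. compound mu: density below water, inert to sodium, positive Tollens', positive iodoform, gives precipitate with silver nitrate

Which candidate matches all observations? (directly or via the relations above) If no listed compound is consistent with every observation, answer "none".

Per-candidate check:
(A) compound kappa — fails on positive Tollens', density below water, inert to sodium, soluble in ether (predicts density above water, not density below water)
(B) compound alpha — fails on density below water, inert to sodium, soluble in ether (predicts density above water, not density below water; predicts reacts with sodium, not inert to sodium)
(C) compound delta — does not account for positive Tollens'
(D) compound mu — accounts for every observation (soluble in ether via density below water → soluble in ether)
Only (D) is consistent with every observation.

D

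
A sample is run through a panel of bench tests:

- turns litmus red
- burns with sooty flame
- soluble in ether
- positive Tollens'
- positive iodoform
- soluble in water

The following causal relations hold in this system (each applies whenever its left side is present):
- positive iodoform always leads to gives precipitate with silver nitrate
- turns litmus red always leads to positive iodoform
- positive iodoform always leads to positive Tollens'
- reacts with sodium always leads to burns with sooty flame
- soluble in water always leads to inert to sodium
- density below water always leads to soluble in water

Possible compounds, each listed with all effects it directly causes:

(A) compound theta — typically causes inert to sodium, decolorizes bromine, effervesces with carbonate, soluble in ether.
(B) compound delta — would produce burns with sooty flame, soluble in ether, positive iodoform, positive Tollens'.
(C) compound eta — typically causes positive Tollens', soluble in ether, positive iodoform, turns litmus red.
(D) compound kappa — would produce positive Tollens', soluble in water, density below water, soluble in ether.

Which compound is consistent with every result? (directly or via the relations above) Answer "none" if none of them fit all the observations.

Per-candidate check:
(A) compound theta — does not account for turns litmus red, burns with sooty flame, positive Tollens', positive iodoform, soluble in water
(B) compound delta — does not account for turns litmus red, soluble in water
(C) compound eta — does not account for burns with sooty flame, soluble in water
(D) compound kappa — does not account for turns litmus red, burns with sooty flame, positive iodoform
No candidate is consistent with all observations.

none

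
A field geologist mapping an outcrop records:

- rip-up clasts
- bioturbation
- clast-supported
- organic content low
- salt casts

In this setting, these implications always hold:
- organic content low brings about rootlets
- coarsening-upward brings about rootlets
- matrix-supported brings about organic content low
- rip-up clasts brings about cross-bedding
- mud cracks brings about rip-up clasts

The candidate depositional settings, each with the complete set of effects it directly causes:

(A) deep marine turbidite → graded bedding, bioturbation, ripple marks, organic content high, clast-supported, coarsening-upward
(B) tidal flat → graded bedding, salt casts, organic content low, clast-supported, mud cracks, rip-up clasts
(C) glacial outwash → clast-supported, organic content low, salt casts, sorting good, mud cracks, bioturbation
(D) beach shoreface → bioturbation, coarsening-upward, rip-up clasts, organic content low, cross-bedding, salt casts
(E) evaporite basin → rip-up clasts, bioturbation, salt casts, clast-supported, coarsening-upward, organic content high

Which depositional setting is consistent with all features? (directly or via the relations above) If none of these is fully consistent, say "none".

C

Per-candidate check:
(A) deep marine turbidite — fails on rip-up clasts, organic content low, salt casts (predicts organic content high, not organic content low)
(B) tidal flat — rip-up clasts ✓; bioturbation ✗; clast-supported ✓; organic content low ✓; salt casts ✓
(C) glacial outwash — accounts for every observation (rip-up clasts via mud cracks → rip-up clasts)
(D) beach shoreface — rip-up clasts ✓; bioturbation ✓; clast-supported ✗; organic content low ✓; salt casts ✓
(E) evaporite basin — fails on organic content low (predicts organic content high, not organic content low)
Only (C) is consistent with every observation.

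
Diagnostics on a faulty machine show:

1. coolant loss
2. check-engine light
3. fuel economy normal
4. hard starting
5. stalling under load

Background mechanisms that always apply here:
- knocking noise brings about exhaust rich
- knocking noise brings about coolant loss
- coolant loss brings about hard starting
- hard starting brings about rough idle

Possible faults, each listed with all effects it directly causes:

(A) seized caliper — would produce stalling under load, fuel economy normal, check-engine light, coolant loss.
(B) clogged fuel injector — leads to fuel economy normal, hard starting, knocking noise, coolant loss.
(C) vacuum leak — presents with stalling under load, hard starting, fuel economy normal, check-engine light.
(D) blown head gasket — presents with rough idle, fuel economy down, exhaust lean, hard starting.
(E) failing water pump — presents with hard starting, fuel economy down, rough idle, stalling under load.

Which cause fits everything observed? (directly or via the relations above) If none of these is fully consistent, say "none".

A

Checking each candidate against the observations:
(A) seized caliper — coolant loss ✓; check-engine light ✓; fuel economy normal ✓; hard starting ✓ (via coolant loss → hard starting); stalling under load ✓
(B) clogged fuel injector — does not account for check-engine light, stalling under load
(C) vacuum leak — coolant loss ✗; check-engine light ✓; fuel economy normal ✓; hard starting ✓; stalling under load ✓
(D) blown head gasket — fails on coolant loss, check-engine light, fuel economy normal, stalling under load (predicts fuel economy down, not fuel economy normal)
(E) failing water pump — coolant loss ✗; check-engine light ✗; fuel economy normal ✗; hard starting ✓; stalling under load ✓
Only (A) is consistent with every observation.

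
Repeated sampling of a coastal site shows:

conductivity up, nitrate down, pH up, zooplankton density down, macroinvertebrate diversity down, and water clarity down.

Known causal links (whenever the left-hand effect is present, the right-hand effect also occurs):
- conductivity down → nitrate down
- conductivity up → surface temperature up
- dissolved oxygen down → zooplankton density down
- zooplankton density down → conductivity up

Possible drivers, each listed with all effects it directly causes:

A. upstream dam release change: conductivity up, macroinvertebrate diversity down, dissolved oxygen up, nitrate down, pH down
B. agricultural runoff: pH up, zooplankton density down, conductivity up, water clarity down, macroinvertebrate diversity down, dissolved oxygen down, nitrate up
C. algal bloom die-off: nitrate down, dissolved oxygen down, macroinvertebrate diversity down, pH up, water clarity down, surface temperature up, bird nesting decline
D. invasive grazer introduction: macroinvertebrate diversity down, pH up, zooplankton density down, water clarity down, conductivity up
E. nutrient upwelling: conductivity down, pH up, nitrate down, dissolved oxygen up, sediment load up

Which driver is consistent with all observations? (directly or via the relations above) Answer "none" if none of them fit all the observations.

C

Testing each hypothesis:
(A) upstream dam release change — conductivity up +; nitrate down +; pH up -; zooplankton density down -; macroinvertebrate diversity down +; water clarity down -
(B) agricultural runoff — fails on nitrate down (predicts nitrate up, not nitrate down)
(C) algal bloom die-off — conductivity up + (by dissolved oxygen down → zooplankton density down → conductivity up); nitrate down +; pH up +; zooplankton density down + (by dissolved oxygen down → zooplankton density down); macroinvertebrate diversity down +; water clarity down +
(D) invasive grazer introduction — conductivity up +; nitrate down -; pH up +; zooplankton density down +; macroinvertebrate diversity down +; water clarity down +
(E) nutrient upwelling — fails on conductivity up, zooplankton density down, macroinvertebrate diversity down, water clarity down (predicts conductivity down, not conductivity up)
Only (C) is consistent with every observation.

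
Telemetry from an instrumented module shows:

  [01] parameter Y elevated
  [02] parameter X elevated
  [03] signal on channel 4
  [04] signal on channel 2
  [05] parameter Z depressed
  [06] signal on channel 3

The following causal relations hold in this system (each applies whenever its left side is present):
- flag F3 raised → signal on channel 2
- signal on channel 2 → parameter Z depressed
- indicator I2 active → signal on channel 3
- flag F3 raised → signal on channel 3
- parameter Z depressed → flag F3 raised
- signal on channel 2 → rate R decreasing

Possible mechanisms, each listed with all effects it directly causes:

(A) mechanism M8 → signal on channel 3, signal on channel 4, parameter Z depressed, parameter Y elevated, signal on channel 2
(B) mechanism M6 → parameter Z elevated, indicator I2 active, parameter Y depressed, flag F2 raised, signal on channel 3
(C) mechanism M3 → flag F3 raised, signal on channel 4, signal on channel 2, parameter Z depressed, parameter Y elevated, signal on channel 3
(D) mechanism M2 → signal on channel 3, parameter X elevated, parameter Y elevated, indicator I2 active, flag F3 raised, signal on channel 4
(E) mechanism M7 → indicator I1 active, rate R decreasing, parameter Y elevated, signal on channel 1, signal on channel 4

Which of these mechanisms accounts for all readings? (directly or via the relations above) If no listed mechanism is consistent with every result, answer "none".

D

Testing each hypothesis:
(A) mechanism M8 — parameter Y elevated yes; parameter X elevated NO; signal on channel 4 yes; signal on channel 2 yes; parameter Z depressed yes; signal on channel 3 yes
(B) mechanism M6 — fails on parameter Y elevated, parameter X elevated, signal on channel 4, signal on channel 2, parameter Z depressed (predicts parameter Y depressed, not parameter Y elevated; predicts parameter Z elevated, not parameter Z depressed)
(C) mechanism M3 — does not account for parameter X elevated
(D) mechanism M2 — accounts for every observation (signal on channel 2 by flag F3 raised → signal on channel 2)
(E) mechanism M7 — parameter Y elevated yes; parameter X elevated NO; signal on channel 4 yes; signal on channel 2 NO; parameter Z depressed NO; signal on channel 3 NO
Only (D) is consistent with every observation.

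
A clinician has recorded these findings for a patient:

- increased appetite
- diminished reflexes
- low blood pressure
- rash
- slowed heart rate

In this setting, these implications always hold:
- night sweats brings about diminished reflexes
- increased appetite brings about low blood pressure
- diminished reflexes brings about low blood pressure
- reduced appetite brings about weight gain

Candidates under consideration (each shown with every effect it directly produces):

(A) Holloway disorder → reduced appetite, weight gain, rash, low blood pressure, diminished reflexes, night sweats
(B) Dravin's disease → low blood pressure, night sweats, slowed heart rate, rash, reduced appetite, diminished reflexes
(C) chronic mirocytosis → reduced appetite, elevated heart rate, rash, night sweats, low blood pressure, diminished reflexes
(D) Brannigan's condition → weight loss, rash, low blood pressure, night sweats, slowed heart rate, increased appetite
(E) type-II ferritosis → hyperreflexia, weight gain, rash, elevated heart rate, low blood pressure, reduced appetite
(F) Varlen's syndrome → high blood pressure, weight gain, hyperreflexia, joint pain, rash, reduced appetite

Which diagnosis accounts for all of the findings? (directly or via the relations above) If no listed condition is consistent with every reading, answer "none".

D

Checking each candidate against the observations:
(A) Holloway disorder — fails on increased appetite, slowed heart rate (predicts reduced appetite, not increased appetite)
(B) Dravin's disease — increased appetite ✗; diminished reflexes ✓; low blood pressure ✓; rash ✓; slowed heart rate ✓
(C) chronic mirocytosis — fails on increased appetite, slowed heart rate (predicts reduced appetite, not increased appetite; predicts elevated heart rate, not slowed heart rate)
(D) Brannigan's condition — increased appetite ✓; diminished reflexes ✓ (via night sweats → diminished reflexes); low blood pressure ✓; rash ✓; slowed heart rate ✓
(E) type-II ferritosis — fails on increased appetite, diminished reflexes, slowed heart rate (predicts reduced appetite, not increased appetite; predicts hyperreflexia, not diminished reflexes; predicts elevated heart rate, not slowed heart rate)
(F) Varlen's syndrome — fails on increased appetite, diminished reflexes, low blood pressure, slowed heart rate (predicts reduced appetite, not increased appetite; predicts hyperreflexia, not diminished reflexes; predicts high blood pressure, not low blood pressure)
(D) is the only candidate with no mismatches.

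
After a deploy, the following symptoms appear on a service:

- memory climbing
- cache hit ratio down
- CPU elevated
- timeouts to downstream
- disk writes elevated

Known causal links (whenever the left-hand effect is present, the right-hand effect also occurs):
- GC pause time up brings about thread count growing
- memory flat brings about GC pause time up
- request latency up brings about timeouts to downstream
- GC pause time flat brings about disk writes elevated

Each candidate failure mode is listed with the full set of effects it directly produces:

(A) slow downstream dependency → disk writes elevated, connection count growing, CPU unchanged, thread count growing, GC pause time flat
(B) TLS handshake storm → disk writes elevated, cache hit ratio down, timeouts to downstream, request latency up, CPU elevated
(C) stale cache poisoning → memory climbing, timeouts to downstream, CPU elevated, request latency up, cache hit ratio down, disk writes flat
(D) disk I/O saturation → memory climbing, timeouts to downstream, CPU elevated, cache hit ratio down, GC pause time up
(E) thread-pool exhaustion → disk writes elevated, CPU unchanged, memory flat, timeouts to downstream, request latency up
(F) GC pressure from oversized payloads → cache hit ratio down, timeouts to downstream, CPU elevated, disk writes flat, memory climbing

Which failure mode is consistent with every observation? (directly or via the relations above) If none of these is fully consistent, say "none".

Per-candidate check:
(A) slow downstream dependency — memory climbing NO; cache hit ratio down NO; CPU elevated NO; timeouts to downstream NO; disk writes elevated yes
(B) TLS handshake storm — memory climbing NO; cache hit ratio down yes; CPU elevated yes; timeouts to downstream yes; disk writes elevated yes
(C) stale cache poisoning — fails on disk writes elevated (predicts disk writes flat, not disk writes elevated)
(D) disk I/O saturation — does not account for disk writes elevated
(E) thread-pool exhaustion — fails on memory climbing, cache hit ratio down, CPU elevated (predicts memory flat, not memory climbing; predicts CPU unchanged, not CPU elevated)
(F) GC pressure from oversized payloads — fails on disk writes elevated (predicts disk writes flat, not disk writes elevated)
None of the listed candidates fits everything.

none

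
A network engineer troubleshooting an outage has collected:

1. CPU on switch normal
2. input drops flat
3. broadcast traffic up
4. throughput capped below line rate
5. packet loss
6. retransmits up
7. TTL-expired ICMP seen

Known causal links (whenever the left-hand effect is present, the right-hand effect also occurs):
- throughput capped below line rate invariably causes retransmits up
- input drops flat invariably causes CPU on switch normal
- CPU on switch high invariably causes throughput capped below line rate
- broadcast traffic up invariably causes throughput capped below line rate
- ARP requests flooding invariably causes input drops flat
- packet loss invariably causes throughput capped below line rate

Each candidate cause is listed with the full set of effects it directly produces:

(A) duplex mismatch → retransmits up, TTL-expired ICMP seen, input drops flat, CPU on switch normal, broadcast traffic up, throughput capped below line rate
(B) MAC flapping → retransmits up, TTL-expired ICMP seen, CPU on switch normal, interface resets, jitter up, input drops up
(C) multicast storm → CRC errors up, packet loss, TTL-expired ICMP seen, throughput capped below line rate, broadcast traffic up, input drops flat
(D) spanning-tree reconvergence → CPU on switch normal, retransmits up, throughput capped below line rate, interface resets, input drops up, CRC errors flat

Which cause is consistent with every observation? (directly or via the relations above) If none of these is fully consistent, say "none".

C

Testing each hypothesis:
(A) duplex mismatch — does not account for packet loss
(B) MAC flapping — fails on input drops flat, broadcast traffic up, throughput capped below line rate, packet loss (predicts input drops up, not input drops flat)
(C) multicast storm — CPU on switch normal match (by input drops flat → CPU on switch normal); input drops flat match; broadcast traffic up match; throughput capped below line rate match; packet loss match; retransmits up match (by throughput capped below line rate → retransmits up); TTL-expired ICMP seen match
(D) spanning-tree reconvergence — fails on input drops flat, broadcast traffic up, packet loss, TTL-expired ICMP seen (predicts input drops up, not input drops flat)
Only (C) is consistent with every observation.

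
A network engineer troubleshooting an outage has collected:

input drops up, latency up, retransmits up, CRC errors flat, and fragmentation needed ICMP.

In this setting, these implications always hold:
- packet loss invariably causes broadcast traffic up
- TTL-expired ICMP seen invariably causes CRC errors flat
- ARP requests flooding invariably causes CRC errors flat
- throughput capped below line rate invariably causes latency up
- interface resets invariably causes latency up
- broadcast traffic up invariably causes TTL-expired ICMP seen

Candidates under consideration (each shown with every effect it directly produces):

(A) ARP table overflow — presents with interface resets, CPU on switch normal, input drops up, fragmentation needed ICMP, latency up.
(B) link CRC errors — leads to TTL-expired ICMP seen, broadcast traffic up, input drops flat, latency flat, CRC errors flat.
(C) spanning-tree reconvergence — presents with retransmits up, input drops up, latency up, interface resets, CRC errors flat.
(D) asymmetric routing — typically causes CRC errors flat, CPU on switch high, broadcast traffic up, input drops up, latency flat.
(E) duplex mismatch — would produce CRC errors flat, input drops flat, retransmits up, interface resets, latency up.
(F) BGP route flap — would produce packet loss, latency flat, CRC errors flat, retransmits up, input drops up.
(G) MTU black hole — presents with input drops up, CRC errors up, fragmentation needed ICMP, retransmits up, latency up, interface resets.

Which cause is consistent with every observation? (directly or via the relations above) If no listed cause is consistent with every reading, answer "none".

none

For each candidate, compare predicted effects to what was observed:
(A) ARP table overflow — input drops up +; latency up +; retransmits up -; CRC errors flat -; fragmentation needed ICMP +
(B) link CRC errors — input drops up -; latency up -; retransmits up -; CRC errors flat +; fragmentation needed ICMP -
(C) spanning-tree reconvergence — input drops up +; latency up +; retransmits up +; CRC errors flat +; fragmentation needed ICMP -
(D) asymmetric routing — fails on latency up, retransmits up, fragmentation needed ICMP (predicts latency flat, not latency up)
(E) duplex mismatch — input drops up -; latency up +; retransmits up +; CRC errors flat +; fragmentation needed ICMP -
(F) BGP route flap — fails on latency up, fragmentation needed ICMP (predicts latency flat, not latency up)
(G) MTU black hole — fails on CRC errors flat (predicts CRC errors up, not CRC errors flat)
No candidate is consistent with all observations.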